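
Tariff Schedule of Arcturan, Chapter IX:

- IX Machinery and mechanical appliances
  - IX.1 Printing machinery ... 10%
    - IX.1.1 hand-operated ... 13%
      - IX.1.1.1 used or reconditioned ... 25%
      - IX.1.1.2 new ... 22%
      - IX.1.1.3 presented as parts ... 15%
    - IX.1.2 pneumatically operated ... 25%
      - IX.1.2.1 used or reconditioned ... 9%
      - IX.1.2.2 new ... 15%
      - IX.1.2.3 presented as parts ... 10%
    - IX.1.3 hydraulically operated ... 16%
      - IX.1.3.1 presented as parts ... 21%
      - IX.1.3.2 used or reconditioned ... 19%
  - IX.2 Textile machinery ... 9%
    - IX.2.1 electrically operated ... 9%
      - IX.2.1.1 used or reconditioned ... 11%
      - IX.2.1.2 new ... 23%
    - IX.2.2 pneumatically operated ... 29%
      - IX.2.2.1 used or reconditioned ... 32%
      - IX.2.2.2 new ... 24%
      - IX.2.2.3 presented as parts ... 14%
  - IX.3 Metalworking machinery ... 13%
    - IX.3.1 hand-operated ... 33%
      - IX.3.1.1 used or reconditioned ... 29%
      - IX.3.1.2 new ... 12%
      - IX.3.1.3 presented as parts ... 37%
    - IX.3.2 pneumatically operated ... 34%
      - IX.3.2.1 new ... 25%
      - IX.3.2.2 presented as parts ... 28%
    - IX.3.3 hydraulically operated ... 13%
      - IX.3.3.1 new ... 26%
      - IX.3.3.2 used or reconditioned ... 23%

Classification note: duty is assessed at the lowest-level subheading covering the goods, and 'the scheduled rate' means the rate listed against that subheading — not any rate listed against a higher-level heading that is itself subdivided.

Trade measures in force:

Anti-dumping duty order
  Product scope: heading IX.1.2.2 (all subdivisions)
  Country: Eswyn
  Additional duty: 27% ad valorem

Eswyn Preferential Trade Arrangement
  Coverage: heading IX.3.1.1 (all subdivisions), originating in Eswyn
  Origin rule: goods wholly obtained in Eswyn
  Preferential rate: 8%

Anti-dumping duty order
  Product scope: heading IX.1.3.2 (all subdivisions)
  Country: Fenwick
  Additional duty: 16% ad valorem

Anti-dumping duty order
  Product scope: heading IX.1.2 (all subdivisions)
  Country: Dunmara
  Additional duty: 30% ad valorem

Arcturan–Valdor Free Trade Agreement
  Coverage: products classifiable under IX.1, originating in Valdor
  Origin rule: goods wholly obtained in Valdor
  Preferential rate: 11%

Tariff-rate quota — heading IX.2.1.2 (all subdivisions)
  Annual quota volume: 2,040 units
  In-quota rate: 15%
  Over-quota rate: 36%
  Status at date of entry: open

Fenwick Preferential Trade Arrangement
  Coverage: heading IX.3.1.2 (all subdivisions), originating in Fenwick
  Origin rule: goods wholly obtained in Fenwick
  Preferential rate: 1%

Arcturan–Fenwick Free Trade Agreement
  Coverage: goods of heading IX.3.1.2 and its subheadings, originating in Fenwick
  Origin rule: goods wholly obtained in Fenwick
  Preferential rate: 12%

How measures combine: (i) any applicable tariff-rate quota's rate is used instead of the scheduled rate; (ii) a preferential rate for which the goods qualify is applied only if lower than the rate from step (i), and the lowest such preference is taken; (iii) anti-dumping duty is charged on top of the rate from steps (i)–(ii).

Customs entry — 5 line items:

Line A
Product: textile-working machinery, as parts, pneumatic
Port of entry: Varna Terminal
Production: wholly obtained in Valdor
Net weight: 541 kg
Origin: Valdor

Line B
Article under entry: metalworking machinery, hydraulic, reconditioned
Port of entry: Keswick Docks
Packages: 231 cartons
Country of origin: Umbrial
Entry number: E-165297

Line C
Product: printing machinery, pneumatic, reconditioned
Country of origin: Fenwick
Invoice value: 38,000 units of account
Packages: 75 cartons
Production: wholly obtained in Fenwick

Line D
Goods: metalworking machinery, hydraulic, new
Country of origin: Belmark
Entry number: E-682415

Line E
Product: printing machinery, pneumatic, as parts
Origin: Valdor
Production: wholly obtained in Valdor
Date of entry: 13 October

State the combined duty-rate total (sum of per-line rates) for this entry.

Line A: textile-working → IX.2; pneumatic → IX.2.2; as parts → IX.2.2.3. Scheduled 14%. Valdor agreement on IX.1: IX.2.2.3 not covered. → 14%.
Line B: metalworking → IX.3; hydraulic → IX.3.3; reconditioned → IX.3.3.2. Scheduled 23%. No special measure applies. → 23%.
Line C: printing → IX.1; pneumatic → IX.1.2; reconditioned → IX.1.2.1. Scheduled 9%. Fenwick agreement on IX.3.1.2: IX.1.2.1 not covered; Fenwick agreement on IX.3.1.2: IX.1.2.1 not covered. → 9%.
Line D: metalworking → IX.3; hydraulic → IX.3.3; new → IX.3.3.1. Scheduled 26%. No special measure applies. → 26%.
Line E: printing → IX.1; pneumatic → IX.1.2; as parts → IX.1.2.3. Scheduled 10%. Valdor agreement on IX.1: wholly obtained → 11% available; preference 11% not lower than 10% → no reduction. → 10%.
Sum: 14% + 23% + 9% + 26% + 10% = 82%.

82%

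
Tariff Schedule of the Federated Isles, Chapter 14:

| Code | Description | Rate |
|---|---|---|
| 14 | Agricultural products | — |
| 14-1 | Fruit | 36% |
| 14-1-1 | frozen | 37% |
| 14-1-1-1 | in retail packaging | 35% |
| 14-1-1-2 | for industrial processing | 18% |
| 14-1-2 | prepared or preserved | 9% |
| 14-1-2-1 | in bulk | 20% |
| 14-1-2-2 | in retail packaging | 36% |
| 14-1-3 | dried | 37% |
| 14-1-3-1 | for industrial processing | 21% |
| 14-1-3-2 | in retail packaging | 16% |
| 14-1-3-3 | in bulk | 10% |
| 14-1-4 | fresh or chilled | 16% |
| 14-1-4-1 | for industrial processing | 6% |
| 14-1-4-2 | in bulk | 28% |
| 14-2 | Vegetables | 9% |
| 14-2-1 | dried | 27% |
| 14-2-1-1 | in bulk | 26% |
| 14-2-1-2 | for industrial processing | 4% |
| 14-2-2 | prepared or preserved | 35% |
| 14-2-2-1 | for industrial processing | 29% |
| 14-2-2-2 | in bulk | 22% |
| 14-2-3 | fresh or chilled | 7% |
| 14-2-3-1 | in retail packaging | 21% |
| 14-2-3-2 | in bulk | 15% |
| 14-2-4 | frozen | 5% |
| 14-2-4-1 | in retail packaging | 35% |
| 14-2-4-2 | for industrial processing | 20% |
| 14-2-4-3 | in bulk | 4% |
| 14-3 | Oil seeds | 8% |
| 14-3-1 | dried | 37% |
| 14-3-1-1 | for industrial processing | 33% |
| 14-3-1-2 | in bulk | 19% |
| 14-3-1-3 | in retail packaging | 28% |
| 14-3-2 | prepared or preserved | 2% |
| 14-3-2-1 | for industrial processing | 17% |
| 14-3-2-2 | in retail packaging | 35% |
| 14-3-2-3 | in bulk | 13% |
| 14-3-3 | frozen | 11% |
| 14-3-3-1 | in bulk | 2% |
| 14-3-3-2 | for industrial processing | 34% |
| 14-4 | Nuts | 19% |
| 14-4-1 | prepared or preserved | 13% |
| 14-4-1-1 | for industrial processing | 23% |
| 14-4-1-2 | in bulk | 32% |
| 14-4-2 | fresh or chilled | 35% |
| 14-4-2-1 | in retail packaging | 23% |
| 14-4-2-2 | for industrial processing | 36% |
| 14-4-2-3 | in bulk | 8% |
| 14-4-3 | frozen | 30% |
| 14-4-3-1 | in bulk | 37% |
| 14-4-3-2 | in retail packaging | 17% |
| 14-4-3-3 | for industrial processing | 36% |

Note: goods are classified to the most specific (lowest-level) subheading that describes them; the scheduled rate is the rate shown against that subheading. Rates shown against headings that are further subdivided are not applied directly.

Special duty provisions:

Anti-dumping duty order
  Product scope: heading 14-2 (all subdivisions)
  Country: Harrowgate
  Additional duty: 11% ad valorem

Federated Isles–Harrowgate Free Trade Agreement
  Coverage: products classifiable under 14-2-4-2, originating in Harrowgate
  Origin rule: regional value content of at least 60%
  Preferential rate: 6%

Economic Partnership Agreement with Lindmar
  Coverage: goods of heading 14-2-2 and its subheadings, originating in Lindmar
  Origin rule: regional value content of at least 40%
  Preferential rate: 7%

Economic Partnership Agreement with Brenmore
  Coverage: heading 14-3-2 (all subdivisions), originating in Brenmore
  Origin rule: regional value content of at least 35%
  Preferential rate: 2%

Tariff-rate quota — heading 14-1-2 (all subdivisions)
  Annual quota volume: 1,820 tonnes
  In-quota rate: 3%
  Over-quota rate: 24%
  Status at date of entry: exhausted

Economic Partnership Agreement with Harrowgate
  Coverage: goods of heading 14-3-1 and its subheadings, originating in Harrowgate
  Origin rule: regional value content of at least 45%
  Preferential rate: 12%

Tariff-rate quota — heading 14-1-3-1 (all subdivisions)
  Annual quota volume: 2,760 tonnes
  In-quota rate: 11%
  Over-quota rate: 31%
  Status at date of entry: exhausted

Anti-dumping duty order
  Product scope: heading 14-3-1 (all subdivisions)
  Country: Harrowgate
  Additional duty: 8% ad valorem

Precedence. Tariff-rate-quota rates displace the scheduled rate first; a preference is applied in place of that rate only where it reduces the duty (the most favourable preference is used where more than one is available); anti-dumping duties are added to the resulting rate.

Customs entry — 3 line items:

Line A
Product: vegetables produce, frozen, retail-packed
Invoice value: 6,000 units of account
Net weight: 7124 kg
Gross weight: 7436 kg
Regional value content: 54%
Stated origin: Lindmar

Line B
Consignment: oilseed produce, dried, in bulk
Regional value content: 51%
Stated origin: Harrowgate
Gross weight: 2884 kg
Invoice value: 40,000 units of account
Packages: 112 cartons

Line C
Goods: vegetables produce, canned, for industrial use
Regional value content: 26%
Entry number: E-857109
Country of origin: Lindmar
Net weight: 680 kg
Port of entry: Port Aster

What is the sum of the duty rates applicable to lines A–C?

Line A: vegetables → 14-2; frozen → 14-2-4; retail-packed → 14-2-4-1. Scheduled 35%. Lindmar agreement on 14-2-2: 14-2-4-1 not covered. → 35%.
Line B: oilseed → 14-3; dried → 14-3-1; in bulk → 14-3-1-2. Scheduled 19%. Harrowgate agreement on 14-2-4-2: 14-3-1-2 not covered; Harrowgate agreement on 14-3-1: RVC ≥ 45% → 12% available; preferential 12%; anti-dumping (Harrowgate, 14-3-1): +8%; total 12% + 8% = 20%. → 20%.
Line C: vegetables → 14-2; canned → 14-2-2; for industrial use → 14-2-2-1. Scheduled 29%. Lindmar agreement on 14-2-2: RVC < 40%. → 29%.
Sum: 35% + 20% + 29% = 84%.

84%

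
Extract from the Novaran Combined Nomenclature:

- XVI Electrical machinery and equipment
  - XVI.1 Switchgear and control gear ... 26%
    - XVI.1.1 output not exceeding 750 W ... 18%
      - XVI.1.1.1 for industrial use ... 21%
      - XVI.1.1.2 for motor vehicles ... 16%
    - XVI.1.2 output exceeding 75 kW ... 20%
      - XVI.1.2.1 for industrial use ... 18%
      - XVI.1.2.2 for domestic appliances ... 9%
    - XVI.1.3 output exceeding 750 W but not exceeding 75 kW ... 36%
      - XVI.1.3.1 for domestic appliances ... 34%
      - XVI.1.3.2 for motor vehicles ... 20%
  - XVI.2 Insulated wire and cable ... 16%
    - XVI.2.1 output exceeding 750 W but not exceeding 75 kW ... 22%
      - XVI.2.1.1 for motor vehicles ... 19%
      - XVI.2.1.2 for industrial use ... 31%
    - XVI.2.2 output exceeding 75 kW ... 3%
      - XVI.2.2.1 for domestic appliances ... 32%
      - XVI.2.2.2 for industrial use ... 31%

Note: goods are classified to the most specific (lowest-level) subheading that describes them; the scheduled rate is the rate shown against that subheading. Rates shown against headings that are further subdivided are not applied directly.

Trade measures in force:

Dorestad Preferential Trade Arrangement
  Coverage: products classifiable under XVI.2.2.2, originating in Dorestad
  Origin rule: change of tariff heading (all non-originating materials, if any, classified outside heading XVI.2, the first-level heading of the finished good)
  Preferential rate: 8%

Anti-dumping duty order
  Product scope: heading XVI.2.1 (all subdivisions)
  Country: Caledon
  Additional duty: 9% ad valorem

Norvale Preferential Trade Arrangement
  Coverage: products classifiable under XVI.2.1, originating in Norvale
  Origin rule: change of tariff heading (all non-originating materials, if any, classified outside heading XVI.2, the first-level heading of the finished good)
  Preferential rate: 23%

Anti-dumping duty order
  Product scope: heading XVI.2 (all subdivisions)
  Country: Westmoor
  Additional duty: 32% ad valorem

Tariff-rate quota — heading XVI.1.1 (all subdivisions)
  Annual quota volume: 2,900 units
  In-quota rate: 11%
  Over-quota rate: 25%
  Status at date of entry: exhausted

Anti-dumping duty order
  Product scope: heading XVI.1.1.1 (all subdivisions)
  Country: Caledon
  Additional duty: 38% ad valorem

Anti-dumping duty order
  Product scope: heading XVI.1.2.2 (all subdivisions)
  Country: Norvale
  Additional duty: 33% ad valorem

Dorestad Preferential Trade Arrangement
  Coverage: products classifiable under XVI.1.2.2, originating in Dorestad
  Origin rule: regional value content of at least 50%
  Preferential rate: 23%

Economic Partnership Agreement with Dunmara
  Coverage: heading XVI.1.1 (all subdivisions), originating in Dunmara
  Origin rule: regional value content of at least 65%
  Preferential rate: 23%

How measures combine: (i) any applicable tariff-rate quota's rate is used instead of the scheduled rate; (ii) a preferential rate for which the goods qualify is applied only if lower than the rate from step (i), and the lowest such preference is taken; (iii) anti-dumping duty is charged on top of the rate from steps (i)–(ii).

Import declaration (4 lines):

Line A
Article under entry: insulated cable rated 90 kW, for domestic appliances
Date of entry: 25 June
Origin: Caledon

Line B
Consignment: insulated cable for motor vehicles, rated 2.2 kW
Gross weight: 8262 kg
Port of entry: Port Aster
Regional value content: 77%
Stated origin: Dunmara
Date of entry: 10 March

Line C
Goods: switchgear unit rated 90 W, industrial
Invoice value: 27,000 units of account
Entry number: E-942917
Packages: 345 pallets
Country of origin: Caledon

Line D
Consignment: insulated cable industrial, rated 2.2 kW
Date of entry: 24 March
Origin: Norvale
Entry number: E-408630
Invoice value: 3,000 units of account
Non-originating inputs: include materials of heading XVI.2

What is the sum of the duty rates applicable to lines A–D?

Line A: insulated cable → XVI.2; rated 90 kW → XVI.2.2; for domestic appliances → XVI.2.2.1. Scheduled 32%. No special measure applies. → 32%.
Line B: insulated cable → XVI.2; rated 2.2 kW → XVI.2.1; for motor vehicles → XVI.2.1.1. Scheduled 19%. Dunmara agreement on XVI.1.1: XVI.2.1.1 not covered. → 19%.
Line C: switchgear unit → XVI.1; rated 90 W → XVI.1.1; industrial → XVI.1.1.1. Scheduled 21%. quota on XVI.1.1 exhausted → over-quota 25%; anti-dumping (Caledon, XVI.1.1.1): +38%; total 25% + 38% = 63%. → 63%.
Line D: insulated cable → XVI.2; rated 2.2 kW → XVI.2.1; industrial → XVI.2.1.2. Scheduled 31%. Norvale agreement on XVI.2.1: CTH not met. → 31%.
Sum: 32% + 19% + 63% + 31% = 145%.

145%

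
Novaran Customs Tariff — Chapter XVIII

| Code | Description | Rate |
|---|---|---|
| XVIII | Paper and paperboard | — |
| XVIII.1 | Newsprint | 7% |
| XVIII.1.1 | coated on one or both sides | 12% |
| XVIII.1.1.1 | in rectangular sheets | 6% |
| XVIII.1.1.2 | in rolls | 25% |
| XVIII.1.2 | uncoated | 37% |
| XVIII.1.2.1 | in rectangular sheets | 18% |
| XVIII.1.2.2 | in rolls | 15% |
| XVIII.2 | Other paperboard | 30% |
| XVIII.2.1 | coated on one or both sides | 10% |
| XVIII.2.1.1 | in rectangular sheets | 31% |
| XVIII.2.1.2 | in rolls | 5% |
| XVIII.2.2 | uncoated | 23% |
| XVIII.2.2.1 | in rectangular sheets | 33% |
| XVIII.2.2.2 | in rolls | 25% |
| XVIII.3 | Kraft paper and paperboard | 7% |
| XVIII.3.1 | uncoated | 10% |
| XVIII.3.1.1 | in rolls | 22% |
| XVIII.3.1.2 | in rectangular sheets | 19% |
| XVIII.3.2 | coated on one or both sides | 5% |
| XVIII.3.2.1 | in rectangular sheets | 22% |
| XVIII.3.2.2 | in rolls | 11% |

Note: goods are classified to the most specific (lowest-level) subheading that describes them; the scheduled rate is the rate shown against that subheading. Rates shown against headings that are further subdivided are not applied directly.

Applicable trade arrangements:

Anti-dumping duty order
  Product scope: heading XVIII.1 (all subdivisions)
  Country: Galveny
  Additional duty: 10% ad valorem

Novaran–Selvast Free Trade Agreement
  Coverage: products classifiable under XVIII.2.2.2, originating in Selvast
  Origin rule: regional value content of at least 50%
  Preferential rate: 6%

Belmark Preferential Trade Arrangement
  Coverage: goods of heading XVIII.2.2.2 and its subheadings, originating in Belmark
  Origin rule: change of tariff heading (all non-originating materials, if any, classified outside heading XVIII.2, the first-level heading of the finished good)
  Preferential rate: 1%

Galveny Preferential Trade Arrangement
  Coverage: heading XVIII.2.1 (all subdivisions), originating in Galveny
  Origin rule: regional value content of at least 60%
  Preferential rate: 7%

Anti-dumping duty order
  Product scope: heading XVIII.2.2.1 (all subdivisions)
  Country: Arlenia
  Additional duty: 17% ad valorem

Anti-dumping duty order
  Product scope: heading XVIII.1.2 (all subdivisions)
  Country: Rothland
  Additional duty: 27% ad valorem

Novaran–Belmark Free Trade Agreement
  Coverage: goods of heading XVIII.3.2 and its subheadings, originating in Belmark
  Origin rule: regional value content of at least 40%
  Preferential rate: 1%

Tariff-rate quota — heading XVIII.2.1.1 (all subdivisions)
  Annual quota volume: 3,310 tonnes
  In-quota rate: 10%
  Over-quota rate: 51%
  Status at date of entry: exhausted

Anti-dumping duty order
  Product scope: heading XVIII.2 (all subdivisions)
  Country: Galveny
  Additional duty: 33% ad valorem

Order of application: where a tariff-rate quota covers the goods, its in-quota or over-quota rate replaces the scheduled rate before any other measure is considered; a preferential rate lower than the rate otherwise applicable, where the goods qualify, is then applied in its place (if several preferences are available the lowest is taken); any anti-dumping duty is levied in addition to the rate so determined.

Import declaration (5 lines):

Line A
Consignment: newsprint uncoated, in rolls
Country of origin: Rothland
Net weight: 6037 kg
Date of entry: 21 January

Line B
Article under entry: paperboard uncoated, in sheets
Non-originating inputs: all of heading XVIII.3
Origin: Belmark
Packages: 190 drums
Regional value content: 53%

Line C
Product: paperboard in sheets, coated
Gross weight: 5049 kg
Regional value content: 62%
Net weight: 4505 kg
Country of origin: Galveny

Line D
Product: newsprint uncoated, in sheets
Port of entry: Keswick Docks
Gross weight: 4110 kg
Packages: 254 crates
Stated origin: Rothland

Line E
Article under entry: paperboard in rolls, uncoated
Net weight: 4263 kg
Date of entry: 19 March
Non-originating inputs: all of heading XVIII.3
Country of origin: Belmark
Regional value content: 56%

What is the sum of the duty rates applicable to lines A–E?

161%

Line A: newsprint → XVIII.1; uncoated → XVIII.1.2; in rolls → XVIII.1.2.2. Scheduled 15%. anti-dumping (Rothland, XVIII.1.2): +27%; total 15% + 27% = 42%. → 42%.
Line B: paperboard → XVIII.2; uncoated → XVIII.2.2; in sheets → XVIII.2.2.1. Scheduled 33%. Belmark agreement on XVIII.2.2.2: XVIII.2.2.1 not covered; Belmark agreement on XVIII.3.2: XVIII.2.2.1 not covered. → 33%.
Line C: paperboard → XVIII.2; coated → XVIII.2.1; in sheets → XVIII.2.1.1. Scheduled 31%. quota on XVIII.2.1.1 exhausted → over-quota 51%; Galveny agreement on XVIII.2.1: RVC ≥ 60% → 7% available; preferential 7%; anti-dumping (Galveny, XVIII.2): +33%; total 7% + 33% = 40%. → 40%.
Line D: newsprint → XVIII.1; uncoated → XVIII.1.2; in sheets → XVIII.1.2.1. Scheduled 18%. anti-dumping (Rothland, XVIII.1.2): +27%; total 18% + 27% = 45%. → 45%.
Line E: paperboard → XVIII.2; uncoated → XVIII.2.2; in rolls → XVIII.2.2.2. Scheduled 25%. Belmark agreement on XVIII.2.2.2: CTH met → 1% available; Belmark agreement on XVIII.3.2: XVIII.2.2.2 not covered; preferential 1%. → 1%.
Sum: 42% + 33% + 40% + 45% + 1% = 161%.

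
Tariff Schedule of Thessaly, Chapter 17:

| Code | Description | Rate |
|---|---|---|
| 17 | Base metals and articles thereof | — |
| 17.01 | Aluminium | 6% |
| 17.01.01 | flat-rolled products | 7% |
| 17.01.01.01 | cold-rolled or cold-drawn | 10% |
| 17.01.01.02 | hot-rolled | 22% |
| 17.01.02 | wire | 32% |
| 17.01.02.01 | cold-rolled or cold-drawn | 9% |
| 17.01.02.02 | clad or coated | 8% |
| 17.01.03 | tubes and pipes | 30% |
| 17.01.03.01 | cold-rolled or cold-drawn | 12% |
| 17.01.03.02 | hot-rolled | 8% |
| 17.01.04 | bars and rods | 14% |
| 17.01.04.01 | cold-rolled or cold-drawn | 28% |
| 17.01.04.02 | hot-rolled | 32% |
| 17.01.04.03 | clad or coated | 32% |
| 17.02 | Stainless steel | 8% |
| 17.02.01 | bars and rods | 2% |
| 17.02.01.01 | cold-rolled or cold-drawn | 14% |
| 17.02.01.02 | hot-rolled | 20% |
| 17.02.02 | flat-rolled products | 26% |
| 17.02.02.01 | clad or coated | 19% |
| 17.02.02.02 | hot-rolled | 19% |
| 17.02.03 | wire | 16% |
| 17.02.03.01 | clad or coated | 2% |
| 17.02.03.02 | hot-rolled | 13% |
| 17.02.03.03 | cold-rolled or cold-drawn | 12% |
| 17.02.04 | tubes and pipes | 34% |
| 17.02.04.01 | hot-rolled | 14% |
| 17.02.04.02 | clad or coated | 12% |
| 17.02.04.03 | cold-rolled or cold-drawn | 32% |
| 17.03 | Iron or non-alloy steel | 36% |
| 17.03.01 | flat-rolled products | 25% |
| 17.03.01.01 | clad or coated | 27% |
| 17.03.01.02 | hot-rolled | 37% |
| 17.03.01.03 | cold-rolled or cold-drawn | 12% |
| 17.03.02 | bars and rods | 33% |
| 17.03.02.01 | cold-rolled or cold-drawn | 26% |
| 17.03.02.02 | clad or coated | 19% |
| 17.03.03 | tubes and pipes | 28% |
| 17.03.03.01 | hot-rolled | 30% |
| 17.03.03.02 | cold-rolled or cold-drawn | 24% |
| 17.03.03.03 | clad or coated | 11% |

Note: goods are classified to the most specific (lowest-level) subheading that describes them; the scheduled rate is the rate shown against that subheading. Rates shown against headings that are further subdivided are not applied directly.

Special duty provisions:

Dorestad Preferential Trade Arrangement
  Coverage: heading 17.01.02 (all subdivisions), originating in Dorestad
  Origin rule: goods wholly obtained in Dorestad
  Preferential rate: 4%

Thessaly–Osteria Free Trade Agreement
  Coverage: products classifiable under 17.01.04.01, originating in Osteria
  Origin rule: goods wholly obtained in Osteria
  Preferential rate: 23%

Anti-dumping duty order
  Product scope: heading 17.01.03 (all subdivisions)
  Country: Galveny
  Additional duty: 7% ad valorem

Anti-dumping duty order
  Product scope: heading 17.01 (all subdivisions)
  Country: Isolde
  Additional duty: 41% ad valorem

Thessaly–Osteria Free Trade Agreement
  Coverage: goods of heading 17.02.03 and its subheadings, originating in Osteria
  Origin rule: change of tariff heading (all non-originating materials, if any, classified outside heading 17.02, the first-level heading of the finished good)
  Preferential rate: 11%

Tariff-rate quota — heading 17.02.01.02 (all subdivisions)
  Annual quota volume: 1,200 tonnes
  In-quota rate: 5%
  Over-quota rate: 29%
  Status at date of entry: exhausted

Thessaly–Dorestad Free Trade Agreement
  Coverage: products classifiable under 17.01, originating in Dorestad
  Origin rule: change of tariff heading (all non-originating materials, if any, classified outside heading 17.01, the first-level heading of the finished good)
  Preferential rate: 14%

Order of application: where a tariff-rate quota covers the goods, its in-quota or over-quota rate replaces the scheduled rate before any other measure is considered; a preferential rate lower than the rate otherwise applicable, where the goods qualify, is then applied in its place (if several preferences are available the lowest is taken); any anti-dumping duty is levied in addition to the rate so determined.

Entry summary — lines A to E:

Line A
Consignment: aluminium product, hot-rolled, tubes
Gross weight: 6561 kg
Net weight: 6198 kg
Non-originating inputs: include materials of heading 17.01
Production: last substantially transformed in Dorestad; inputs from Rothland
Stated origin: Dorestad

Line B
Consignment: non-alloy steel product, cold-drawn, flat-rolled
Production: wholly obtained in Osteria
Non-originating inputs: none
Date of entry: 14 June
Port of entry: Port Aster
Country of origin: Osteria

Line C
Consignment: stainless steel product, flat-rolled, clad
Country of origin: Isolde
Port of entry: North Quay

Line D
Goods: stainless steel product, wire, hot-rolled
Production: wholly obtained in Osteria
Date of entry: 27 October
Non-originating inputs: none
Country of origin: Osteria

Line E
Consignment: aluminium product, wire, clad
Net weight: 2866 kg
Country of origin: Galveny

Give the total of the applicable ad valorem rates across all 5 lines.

58%

Line A: aluminium → 17.01; tubes → 17.01.03; hot-rolled → 17.01.03.02. Scheduled 8%. Dorestad agreement on 17.01.02: 17.01.03.02 not covered; Dorestad agreement on 17.01: CTH not met. → 8%.
Line B: non-alloy steel → 17.03; flat-rolled → 17.03.01; cold-drawn → 17.03.01.03. Scheduled 12%. Osteria agreement on 17.01.04.01: 17.03.01.03 not covered; Osteria agreement on 17.02.03: 17.03.01.03 not covered. → 12%.
Line C: stainless steel → 17.02; flat-rolled → 17.02.02; clad → 17.02.02.01. Scheduled 19%. No special measure applies. → 19%.
Line D: stainless steel → 17.02; wire → 17.02.03; hot-rolled → 17.02.03.02. Scheduled 13%. Osteria agreement on 17.01.04.01: 17.02.03.02 not covered; Osteria agreement on 17.02.03: CTH met → 11% available; preferential 11%. → 11%.
Line E: aluminium → 17.01; wire → 17.01.02; clad → 17.01.02.02. Scheduled 8%. No special measure applies. → 8%.
Sum: 8% + 12% + 19% + 11% + 8% = 58%.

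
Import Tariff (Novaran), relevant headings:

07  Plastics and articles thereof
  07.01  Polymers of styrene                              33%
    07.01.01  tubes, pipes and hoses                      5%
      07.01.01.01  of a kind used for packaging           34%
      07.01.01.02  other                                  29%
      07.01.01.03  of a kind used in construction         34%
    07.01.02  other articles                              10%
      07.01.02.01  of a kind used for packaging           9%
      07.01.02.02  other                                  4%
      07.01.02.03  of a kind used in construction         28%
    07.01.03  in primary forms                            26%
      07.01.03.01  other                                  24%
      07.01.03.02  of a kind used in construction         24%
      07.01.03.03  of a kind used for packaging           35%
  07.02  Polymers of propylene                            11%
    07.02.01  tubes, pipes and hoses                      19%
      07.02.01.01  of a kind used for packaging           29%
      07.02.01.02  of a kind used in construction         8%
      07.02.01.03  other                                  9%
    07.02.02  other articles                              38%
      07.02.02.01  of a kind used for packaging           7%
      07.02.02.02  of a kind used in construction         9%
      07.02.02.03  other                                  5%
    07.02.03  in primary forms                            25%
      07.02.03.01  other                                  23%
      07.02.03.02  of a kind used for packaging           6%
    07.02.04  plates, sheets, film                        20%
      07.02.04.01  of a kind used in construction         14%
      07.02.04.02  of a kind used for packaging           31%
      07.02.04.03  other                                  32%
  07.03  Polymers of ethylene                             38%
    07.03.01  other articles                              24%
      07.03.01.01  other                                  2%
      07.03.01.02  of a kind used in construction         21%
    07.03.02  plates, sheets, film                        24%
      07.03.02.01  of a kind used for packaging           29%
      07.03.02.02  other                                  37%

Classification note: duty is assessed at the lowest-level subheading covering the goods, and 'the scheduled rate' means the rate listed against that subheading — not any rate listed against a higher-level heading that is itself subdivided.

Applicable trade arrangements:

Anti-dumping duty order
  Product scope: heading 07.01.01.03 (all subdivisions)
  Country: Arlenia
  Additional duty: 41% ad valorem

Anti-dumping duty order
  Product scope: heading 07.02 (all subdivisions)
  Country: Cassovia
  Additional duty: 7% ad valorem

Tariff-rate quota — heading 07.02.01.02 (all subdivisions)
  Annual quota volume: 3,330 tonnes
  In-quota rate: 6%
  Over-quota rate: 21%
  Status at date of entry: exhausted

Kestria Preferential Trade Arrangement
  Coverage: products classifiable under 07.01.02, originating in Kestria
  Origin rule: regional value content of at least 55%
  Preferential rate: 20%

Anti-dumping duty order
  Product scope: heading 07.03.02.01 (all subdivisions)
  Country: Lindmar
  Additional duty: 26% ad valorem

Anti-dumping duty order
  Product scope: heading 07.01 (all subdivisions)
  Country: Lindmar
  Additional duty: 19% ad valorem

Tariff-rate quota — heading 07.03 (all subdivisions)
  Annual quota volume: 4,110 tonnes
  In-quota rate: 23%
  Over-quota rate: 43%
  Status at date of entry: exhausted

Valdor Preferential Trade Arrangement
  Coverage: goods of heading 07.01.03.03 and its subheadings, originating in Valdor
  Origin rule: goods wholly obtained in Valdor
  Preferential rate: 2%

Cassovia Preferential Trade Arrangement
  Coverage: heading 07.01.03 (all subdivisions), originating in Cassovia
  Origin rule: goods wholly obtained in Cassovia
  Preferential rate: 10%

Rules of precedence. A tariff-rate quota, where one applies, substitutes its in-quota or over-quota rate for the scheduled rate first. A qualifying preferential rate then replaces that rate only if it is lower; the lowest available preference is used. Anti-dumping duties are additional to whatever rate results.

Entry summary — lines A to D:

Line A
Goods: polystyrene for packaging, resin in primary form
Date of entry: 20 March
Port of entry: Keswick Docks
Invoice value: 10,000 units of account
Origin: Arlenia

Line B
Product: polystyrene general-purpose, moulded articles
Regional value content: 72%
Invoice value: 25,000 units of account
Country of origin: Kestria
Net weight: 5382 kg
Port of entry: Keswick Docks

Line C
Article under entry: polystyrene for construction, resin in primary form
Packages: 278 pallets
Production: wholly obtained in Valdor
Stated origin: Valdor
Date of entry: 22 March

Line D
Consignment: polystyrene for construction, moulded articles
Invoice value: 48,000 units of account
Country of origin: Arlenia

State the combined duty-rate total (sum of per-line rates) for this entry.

Line A: polystyrene → 07.01; resin in primary form → 07.01.03; for packaging → 07.01.03.03. Scheduled 35%. No special measure applies. → 35%.
Line B: polystyrene → 07.01; moulded articles → 07.01.02; general-purpose → 07.01.02.02. Scheduled 4%. Kestria agreement on 07.01.02: RVC ≥ 55% → 20% available; preference 20% not lower than 4% → no reduction. → 4%.
Line C: polystyrene → 07.01; resin in primary form → 07.01.03; for construction → 07.01.03.02. Scheduled 24%. Valdor agreement on 07.01.03.03: 07.01.03.02 not covered. → 24%.
Line D: polystyrene → 07.01; moulded articles → 07.01.02; for construction → 07.01.02.03. Scheduled 28%. No special measure applies. → 28%.
Sum: 35% + 4% + 24% + 28% = 91%.

91%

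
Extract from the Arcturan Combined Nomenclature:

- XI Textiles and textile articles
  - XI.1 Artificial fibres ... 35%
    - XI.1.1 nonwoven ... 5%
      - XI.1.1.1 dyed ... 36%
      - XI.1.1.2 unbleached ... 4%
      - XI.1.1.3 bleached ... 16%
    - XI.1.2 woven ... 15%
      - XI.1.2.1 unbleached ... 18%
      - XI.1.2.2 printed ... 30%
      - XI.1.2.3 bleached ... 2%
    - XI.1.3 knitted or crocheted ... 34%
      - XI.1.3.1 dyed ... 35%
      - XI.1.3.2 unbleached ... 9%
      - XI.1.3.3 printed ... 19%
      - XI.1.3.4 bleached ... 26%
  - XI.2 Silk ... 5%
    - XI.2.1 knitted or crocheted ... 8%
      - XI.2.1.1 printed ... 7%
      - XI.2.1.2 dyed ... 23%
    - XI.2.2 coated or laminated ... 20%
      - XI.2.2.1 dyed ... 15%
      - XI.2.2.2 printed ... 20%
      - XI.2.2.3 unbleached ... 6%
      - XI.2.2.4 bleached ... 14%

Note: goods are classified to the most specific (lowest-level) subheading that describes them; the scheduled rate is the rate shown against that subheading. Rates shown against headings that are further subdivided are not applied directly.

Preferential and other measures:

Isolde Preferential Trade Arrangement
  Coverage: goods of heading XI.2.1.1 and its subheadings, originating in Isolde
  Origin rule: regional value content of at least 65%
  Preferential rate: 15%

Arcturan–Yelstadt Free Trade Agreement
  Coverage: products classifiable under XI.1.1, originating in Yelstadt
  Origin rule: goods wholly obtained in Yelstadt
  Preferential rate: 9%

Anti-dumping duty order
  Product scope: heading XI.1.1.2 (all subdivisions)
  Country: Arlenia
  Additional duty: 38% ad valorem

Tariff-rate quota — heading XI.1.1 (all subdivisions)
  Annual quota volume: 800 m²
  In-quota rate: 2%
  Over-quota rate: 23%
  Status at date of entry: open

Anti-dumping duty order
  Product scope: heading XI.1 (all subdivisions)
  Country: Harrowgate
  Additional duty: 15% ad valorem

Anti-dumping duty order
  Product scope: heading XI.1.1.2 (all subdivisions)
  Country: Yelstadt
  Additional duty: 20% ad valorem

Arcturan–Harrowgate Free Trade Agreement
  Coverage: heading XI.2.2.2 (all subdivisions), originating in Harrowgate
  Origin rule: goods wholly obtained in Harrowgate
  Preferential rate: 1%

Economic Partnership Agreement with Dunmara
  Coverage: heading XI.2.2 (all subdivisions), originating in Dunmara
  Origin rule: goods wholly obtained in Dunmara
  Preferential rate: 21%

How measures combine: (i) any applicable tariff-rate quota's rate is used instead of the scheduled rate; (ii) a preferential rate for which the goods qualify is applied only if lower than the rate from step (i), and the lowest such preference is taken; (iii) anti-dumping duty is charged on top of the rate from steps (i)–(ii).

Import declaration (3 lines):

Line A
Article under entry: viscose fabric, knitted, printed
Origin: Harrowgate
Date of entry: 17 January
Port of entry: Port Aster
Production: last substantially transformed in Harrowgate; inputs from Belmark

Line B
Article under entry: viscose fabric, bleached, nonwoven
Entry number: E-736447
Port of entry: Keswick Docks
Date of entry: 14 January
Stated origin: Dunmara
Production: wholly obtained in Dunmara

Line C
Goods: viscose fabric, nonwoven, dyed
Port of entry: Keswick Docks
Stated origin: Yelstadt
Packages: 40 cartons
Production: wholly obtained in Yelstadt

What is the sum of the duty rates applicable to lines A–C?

38%

Line A: viscose → XI.1; knitted → XI.1.3; printed → XI.1.3.3. Scheduled 19%. Harrowgate agreement on XI.2.2.2: XI.1.3.3 not covered; anti-dumping (Harrowgate, XI.1): +15%; total 19% + 15% = 34%. → 34%.
Line B: viscose → XI.1; nonwoven → XI.1.1; bleached → XI.1.1.3. Scheduled 16%. quota on XI.1.1 open → in-quota 2%; Dunmara agreement on XI.2.2: XI.1.1.3 not covered. → 2%.
Line C: viscose → XI.1; nonwoven → XI.1.1; dyed → XI.1.1.1. Scheduled 36%. quota on XI.1.1 open → in-quota 2%; Yelstadt agreement on XI.1.1: wholly obtained → 9% available; preference 9% not lower than 2% → no reduction. → 2%.
Sum: 34% + 2% + 2% = 38%.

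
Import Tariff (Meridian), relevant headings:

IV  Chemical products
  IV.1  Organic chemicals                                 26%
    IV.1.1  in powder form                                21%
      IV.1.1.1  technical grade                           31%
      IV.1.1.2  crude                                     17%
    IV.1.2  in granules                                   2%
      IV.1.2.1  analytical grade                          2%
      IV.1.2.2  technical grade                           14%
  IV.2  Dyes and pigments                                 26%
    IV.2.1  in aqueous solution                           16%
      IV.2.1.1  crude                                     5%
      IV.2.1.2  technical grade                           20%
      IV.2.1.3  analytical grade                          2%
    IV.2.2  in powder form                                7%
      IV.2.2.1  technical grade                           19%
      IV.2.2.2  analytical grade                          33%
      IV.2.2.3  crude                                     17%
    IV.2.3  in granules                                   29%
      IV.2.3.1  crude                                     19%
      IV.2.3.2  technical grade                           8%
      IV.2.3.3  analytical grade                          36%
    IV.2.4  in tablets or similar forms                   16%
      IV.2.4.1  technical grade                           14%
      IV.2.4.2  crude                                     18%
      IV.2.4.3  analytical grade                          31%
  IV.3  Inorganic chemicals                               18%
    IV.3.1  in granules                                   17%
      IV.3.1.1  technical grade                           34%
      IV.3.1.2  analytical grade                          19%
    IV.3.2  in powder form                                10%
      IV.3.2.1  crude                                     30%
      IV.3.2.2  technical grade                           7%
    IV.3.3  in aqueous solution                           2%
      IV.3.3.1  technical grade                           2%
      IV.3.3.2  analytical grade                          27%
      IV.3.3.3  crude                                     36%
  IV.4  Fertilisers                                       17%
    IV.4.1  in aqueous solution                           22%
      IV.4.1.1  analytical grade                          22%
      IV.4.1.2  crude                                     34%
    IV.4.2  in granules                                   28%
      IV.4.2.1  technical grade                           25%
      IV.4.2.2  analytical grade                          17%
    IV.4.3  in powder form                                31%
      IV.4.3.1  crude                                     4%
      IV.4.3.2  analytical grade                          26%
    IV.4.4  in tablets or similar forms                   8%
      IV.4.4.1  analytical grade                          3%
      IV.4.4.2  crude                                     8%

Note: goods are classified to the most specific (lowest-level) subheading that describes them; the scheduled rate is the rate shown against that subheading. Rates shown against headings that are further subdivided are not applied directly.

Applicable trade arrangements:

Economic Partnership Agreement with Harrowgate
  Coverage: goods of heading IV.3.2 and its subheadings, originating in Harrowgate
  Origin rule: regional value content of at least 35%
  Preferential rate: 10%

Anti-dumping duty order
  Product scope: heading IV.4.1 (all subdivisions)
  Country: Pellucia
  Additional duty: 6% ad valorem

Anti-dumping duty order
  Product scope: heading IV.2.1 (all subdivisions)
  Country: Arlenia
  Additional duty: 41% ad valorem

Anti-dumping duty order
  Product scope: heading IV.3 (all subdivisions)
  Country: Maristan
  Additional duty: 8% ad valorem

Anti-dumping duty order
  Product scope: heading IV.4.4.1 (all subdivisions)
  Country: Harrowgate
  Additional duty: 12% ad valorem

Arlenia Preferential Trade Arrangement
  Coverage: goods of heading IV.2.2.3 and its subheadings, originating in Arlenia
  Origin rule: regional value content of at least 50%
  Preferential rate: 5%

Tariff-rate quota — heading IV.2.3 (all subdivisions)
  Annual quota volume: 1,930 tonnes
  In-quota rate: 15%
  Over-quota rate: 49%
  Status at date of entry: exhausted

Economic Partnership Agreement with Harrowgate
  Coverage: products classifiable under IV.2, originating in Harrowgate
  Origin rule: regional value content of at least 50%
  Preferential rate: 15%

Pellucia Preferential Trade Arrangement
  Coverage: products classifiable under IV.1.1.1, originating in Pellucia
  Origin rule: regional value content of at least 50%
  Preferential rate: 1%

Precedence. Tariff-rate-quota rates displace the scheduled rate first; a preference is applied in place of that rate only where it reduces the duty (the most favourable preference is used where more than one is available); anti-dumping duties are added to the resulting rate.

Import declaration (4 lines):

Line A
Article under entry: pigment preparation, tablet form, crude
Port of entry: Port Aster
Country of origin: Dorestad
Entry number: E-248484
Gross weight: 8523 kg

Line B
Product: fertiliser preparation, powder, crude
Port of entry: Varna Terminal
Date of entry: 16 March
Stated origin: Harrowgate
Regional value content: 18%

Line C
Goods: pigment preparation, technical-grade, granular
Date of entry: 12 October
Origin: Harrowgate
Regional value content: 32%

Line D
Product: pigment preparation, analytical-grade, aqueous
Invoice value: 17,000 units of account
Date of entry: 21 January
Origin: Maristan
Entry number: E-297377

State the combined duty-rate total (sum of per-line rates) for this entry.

73%

Line A: pigment → IV.2; tablet form → IV.2.4; crude → IV.2.4.2. Scheduled 18%. No special measure applies. → 18%.
Line B: fertiliser → IV.4; powder → IV.4.3; crude → IV.4.3.1. Scheduled 4%. Harrowgate agreement on IV.3.2: IV.4.3.1 not covered; Harrowgate agreement on IV.2: IV.4.3.1 not covered. → 4%.
Line C: pigment → IV.2; granular → IV.2.3; technical-grade → IV.2.3.2. Scheduled 8%. quota on IV.2.3 exhausted → over-quota 49%; Harrowgate agreement on IV.3.2: IV.2.3.2 not covered; Harrowgate agreement on IV.2: RVC < 50%. → 49%.
Line D: pigment → IV.2; aqueous → IV.2.1; analytical-grade → IV.2.1.3. Scheduled 2%. No special measure applies. → 2%.
Sum: 18% + 4% + 49% + 2% = 73%.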